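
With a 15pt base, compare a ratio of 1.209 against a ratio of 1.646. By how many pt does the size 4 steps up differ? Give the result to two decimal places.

At 1.209: 15.0 × 1.209⁴ = 32.0477pt
At 1.646: 15.0 × 1.646⁴ = 110.1059pt
Difference: 110.1059 − 32.0477 = 78.0582pt

78.06pt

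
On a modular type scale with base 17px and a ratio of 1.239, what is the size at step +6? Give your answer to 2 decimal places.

61.50px

17.0 × 1.239⁶ = 17.0 × 3.61766 ≈ 61.50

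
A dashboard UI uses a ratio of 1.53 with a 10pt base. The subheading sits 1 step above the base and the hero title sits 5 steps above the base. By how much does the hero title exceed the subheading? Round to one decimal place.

68.5pt

Step 1: 10.0 × 1.53 = 15.300pt
Step 5: 10.0 × 1.53⁵ = 83.841pt
Difference: 83.841 − 15.300 = 68.541pt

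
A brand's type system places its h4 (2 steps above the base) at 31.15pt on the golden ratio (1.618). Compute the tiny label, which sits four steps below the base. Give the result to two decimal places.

31.15 ÷ 1.618⁶ = 31.15 ÷ 17.94201 ≈ 1.736

1.74pt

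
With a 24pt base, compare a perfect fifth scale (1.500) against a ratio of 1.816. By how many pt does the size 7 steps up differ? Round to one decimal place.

Perfect fifth: 24.0 × 1.500⁷ = 410.062pt
At 1.816: 24.0 × 1.816⁷ = 1563.227pt
Difference: 1563.227 − 410.062 = 1153.165pt

1153.2pt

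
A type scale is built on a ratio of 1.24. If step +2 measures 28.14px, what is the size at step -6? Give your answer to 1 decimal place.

5.0px

Moving from step +2 to step -6 is 8 steps down, so divide by r⁸.
28.14 ÷ 1.24⁸ = 28.14 ÷ 5.58951 ≈ 5.034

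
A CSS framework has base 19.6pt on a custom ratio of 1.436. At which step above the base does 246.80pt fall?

1.436ⁿ = 246.80 / 19.6 = 12.5918
n = ln(12.5918) / ln(1.436) = 2.5330 / 0.3619 ≈ 7.00

7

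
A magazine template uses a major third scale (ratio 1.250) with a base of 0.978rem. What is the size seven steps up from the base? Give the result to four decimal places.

A modular type scale is a geometric sequence: sizeₙ = base × rⁿ.
0.978 × 1.250⁷ = 0.978 × 4.76837 ≈ 4.6635

4.6635rem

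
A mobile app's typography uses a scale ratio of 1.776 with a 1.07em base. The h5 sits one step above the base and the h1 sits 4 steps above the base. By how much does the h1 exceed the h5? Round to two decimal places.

Step 1: 1.07 × 1.776 = 1.9003em
Step 4: 1.07 × 1.776⁴ = 10.6452em
Difference: 10.6452 − 1.9003 = 8.7449em

8.74em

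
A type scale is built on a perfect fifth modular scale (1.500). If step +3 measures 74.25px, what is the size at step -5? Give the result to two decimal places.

2.90px

The gap is -5 − (3) = -8 steps, so the factor is 1.500^-8.
74.25 ÷ 1.500⁸ = 74.25 ÷ 25.62891 ≈ 2.897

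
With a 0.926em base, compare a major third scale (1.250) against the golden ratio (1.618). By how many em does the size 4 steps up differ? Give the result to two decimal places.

Major third: 0.926 × 1.250⁴ = 2.2607em
Golden ratio: 0.926 × 1.618⁴ = 6.3464em
Difference: 6.3464 − 2.2607 = 4.0857em

4.09em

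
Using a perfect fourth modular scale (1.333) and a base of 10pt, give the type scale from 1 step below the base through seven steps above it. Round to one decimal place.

7.5pt, 10.0pt, 13.3pt, 17.8pt, 23.7pt, 31.6pt, 42.1pt, 56.1pt, 74.8pt

Step -1: 10.0 ÷ 1.333 = 7.5
Step 0: 10pt
Step 1: 10.0 × 1.333 = 13.3
Step 2: 10.0 × 1.333² = 17.8
Step 3: 10.0 × 1.333³ = 23.7
Step 4: 10.0 × 1.333⁴ = 31.6
Step 5: 10.0 × 1.333⁵ = 42.1
Step 6: 10.0 × 1.333⁶ = 56.1
Step 7: 10.0 × 1.333⁷ = 74.8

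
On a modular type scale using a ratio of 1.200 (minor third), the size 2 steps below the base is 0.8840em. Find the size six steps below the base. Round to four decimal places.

0.4263em

The gap is -6 − (-2) = -4 steps, so the factor is 1.200^-4.
0.8840 ÷ 1.200⁴ = 0.8840 ÷ 2.07360 ≈ 0.4263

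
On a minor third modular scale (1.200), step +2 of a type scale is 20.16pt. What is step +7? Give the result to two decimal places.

Moving from step +2 to step +7 is 5 steps up, so multiply by r⁵.
20.16 × 1.200⁵ = 20.16 × 2.48832 ≈ 50.165

50.16pt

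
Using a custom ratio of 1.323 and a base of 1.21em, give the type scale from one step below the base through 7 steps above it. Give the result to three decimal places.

0.915em, 1.210em, 1.601em, 2.118em, 2.802em, 3.707em, 4.904em, 6.489em, 8.584em

Step -1: 1.21 ÷ 1.323 = 0.915
Step 0: 1.21em
Step 1: 1.21 × 1.323 = 1.601
Step 2: 1.21 × 1.323² = 2.118
Step 3: 1.21 × 1.323³ = 2.802
Step 4: 1.21 × 1.323⁴ = 3.707
Step 5: 1.21 × 1.323⁵ = 4.904
Step 6: 1.21 × 1.323⁶ = 6.489
Step 7: 1.21 × 1.323⁷ = 8.584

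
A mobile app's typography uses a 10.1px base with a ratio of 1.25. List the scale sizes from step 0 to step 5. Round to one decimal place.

10.1px, 12.6px, 15.8px, 19.7px, 24.7px, 30.8px

Step 0: 10.1px
Step 1: 10.1 × 1.25 = 12.6
Step 2: 10.1 × 1.25² = 15.8
Step 3: 10.1 × 1.25³ = 19.7
Step 4: 10.1 × 1.25⁴ = 24.7
Step 5: 10.1 × 1.25⁵ = 30.8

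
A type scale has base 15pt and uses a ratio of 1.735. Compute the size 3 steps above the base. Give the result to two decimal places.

78.34pt

15.0 × 1.735³ = 15.0 × 5.22274 ≈ 78.34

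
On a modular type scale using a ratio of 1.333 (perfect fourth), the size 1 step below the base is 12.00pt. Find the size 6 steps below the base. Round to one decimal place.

12.00 ÷ 1.333⁵ = 12.00 ÷ 4.20873 ≈ 2.851

2.9pt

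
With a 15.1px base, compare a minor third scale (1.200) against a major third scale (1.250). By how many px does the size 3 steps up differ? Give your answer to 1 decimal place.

3.4px

Minor third: 15.1 × 1.200³ = 26.093px
Major third: 15.1 × 1.250³ = 29.492px
Difference: 29.492 − 26.093 = 3.399px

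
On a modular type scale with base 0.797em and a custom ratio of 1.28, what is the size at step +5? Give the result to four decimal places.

2.7385em

0.797 × 1.28⁵ = 0.797 × 3.43597 ≈ 2.7385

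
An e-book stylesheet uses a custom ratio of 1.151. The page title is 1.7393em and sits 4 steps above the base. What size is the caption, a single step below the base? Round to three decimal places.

Moving from step +4 to step -1 is 5 steps down, so divide by r⁵.
1.7393 ÷ 1.151⁵ = 1.7393 ÷ 2.02012 ≈ 0.861

0.861em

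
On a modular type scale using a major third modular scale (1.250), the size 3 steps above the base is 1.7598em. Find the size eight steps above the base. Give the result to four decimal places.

5.3705em

1.7598 × 1.250⁵ = 1.7598 × 3.05176 ≈ 5.3705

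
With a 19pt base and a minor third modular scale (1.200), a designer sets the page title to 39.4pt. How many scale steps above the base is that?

4

1.200ⁿ = 39.4 / 19 = 2.0737
n = ln(2.0737) / ln(1.200) = 0.7293 / 0.1823 ≈ 4.00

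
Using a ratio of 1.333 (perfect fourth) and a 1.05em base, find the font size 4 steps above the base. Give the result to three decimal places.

A modular type scale is a geometric sequence: sizeₙ = base × rⁿ.
1.05 × 1.333⁴ = 1.05 × 3.15733 ≈ 3.315

3.315em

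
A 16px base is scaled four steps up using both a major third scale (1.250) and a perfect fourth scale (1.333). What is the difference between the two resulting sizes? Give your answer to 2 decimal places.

Major third: 16.0 × 1.250⁴ = 39.0625px
Perfect fourth: 16.0 × 1.333⁴ = 50.5174px
Difference: 50.5174 − 39.0625 = 11.4549px

11.45px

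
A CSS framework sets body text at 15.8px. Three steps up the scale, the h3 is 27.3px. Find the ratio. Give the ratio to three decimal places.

1.200

r³ = 27.3 / 15.8, so r = (27.3/15.8)^(1/3).
r = 1.7278^(1/3) ≈ 1.2000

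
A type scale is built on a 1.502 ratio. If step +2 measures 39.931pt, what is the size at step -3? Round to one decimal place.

5.2pt

39.931 ÷ 1.502⁵ = 39.931 ÷ 7.64451 ≈ 5.223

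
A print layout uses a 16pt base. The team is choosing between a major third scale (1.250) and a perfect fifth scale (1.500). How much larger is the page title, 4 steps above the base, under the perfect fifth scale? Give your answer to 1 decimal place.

41.9pt

Major third: 16.0 × 1.250⁴ = 39.062pt
Perfect fifth: 16.0 × 1.500⁴ = 81.000pt
Difference: 81.000 − 39.062 = 41.938pt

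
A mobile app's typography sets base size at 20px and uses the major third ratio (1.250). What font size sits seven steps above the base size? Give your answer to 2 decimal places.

20.0 × 1.250⁷ = 20.0 × 4.76837 ≈ 95.37

95.37px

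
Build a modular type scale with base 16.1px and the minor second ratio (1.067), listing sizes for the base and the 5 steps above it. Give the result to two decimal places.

Step 0: 16.1px
Step 1: 16.1 × 1.067 = 17.18
Step 2: 16.1 × 1.067² = 18.33
Step 3: 16.1 × 1.067³ = 19.56
Step 4: 16.1 × 1.067⁴ = 20.87
Step 5: 16.1 × 1.067⁵ = 22.27

16.10px, 17.18px, 18.33px, 19.56px, 20.87px, 22.27px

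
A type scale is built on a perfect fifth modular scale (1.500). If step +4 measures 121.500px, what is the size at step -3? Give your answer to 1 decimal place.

Moving from step +4 to step -3 is 7 steps down, so divide by r⁷.
121.500 ÷ 1.500⁷ = 121.500 ÷ 17.08594 ≈ 7.111

7.1px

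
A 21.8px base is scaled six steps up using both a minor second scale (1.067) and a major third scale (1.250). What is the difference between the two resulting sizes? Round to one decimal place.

Minor second: 21.8 × 1.067⁶ = 32.169px
Major third: 21.8 × 1.250⁶ = 83.160px
Difference: 83.160 − 32.169 = 50.991px

51.0px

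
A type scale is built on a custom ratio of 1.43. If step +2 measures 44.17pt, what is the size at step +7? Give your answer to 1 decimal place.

264.1pt

Moving from step +2 to step +7 is 5 steps up, so multiply by r⁵.
44.17 × 1.43⁵ = 44.17 × 5.97971 ≈ 264.124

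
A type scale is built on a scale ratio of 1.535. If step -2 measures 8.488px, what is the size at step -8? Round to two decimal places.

0.65px

The gap is -8 − (-2) = -6 steps, so the factor is 1.535^-6.
8.488 ÷ 1.535⁶ = 8.488 ÷ 13.08128 ≈ 0.649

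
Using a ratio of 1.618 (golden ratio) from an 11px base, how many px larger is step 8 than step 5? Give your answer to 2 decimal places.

Step 5: 11.0 × 1.618⁵ = 121.9791px
Step 8: 11.0 × 1.618⁸ = 516.6790px
Difference: 516.6790 − 121.9791 = 394.6999px

394.70px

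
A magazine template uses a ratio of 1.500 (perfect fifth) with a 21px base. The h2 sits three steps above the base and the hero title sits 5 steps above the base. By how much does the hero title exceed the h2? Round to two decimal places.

88.59px

Step 3: 21.0 × 1.500³ = 70.8750px
Step 5: 21.0 × 1.500⁵ = 159.4688px
Difference: 159.4688 − 70.8750 = 88.5938px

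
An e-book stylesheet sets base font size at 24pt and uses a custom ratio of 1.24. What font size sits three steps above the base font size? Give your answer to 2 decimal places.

A modular type scale is a geometric sequence: sizeₙ = base × rⁿ.
24.0 × 1.24³ = 24.0 × 1.90662 ≈ 45.76

45.76pt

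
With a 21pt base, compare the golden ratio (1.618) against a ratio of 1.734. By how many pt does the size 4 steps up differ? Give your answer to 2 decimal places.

45.93pt

Golden ratio: 21.0 × 1.618⁴ = 143.9240pt
At 1.734: 21.0 × 1.734⁴ = 189.8522pt
Difference: 189.8522 − 143.9240 = 45.9282pt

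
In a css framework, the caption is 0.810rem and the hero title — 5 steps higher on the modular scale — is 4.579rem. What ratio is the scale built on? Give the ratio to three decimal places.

1.414

The ratio satisfies 0.810 × r⁵ = 4.579, so r = (4.579 / 0.810)^(1/5).
r = 5.6531^(1/5) ≈ 1.4140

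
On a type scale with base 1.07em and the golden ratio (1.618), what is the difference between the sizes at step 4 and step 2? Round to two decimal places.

Step 2: 1.07 × 1.618² = 2.8012em
Step 4: 1.07 × 1.618⁴ = 7.3333em
Difference: 7.3333 − 2.8012 = 4.5321em

4.53em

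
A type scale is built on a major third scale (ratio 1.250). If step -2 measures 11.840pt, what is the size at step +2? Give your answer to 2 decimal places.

28.91pt

11.840 × 1.250⁴ = 11.840 × 2.44141 ≈ 28.906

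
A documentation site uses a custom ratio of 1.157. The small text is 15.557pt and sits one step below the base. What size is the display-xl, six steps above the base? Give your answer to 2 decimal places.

The gap is 6 − (-1) = 7 steps, so the factor is 1.157^7.
15.557 × 1.157⁷ = 15.557 × 2.77545 ≈ 43.178

43.18pt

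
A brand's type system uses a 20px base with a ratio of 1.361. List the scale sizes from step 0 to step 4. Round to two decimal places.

Step 0: 20px
Step 1: 20.0 × 1.361 = 27.22
Step 2: 20.0 × 1.361² = 37.05
Step 3: 20.0 × 1.361³ = 50.42
Step 4: 20.0 × 1.361⁴ = 68.62

20.00px, 27.22px, 37.05px, 50.42px, 68.62px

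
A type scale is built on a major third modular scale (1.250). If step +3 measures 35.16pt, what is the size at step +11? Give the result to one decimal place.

209.6pt

The gap is 11 − (3) = 8 steps, so the factor is 1.250^8.
35.16 × 1.250⁸ = 35.16 × 5.96046 ≈ 209.570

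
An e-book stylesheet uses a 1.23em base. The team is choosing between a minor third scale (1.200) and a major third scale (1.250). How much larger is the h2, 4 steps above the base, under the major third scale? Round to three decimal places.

0.452em

Minor third: 1.23 × 1.200⁴ = 2.55053em
Major third: 1.23 × 1.250⁴ = 3.00293em
Difference: 3.00293 − 2.55053 = 0.45240em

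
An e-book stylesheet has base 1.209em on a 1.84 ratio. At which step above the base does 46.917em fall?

1.84ⁿ = 46.917 / 1.209 = 38.8065
n = ln(38.8065) / ln(1.84) = 3.6586 / 0.6098 ≈ 6.00

6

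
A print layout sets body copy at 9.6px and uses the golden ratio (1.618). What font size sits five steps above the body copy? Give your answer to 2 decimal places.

9.6 × 1.618⁵ = 9.6 × 11.08901 ≈ 106.45

106.45px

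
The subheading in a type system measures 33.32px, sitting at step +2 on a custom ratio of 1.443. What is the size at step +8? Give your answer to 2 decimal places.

Moving from step +2 to step +8 is 6 steps up, so multiply by r⁶.
33.32 × 1.443⁶ = 33.32 × 9.02813 ≈ 300.817

300.82px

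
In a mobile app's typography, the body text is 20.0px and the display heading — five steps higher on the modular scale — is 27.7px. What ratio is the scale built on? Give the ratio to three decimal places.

The ratio satisfies 20.0 × r⁵ = 27.7, so r = (27.7 / 20.0)^(1/5).
r = 1.3850^(1/5) ≈ 1.0673

1.067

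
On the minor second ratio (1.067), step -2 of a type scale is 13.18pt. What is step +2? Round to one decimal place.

17.1pt

The gap is 2 − (-2) = 4 steps, so the factor is 1.067^4.
13.18 × 1.067⁴ = 13.18 × 1.29616 ≈ 17.083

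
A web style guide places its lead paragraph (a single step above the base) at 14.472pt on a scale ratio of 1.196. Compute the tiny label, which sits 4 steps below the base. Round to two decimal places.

14.472 ÷ 1.196⁵ = 14.472 ÷ 2.44712 ≈ 5.914

5.91pt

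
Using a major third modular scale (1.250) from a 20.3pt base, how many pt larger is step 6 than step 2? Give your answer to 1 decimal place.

45.7pt

Step 2: 20.3 × 1.250² = 31.719pt
Step 6: 20.3 × 1.250⁶ = 77.438pt
Difference: 77.438 − 31.719 = 45.719pt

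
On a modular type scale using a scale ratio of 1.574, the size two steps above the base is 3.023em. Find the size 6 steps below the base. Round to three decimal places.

0.080em

The gap is -6 − (2) = -8 steps, so the factor is 1.574^-8.
3.023 ÷ 1.574⁸ = 3.023 ÷ 37.67366 ≈ 0.080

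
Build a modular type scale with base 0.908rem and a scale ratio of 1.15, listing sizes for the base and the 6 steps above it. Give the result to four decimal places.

0.9080rem, 1.0442rem, 1.2008rem, 1.3810rem, 1.5881rem, 1.8263rem, 2.1003rem

Step 0: 0.908rem
Step 1: 0.908 × 1.15 = 1.0442
Step 2: 0.908 × 1.15² = 1.2008
Step 3: 0.908 × 1.15³ = 1.3810
Step 4: 0.908 × 1.15⁴ = 1.5881
Step 5: 0.908 × 1.15⁵ = 1.8263
Step 6: 0.908 × 1.15⁶ = 2.1003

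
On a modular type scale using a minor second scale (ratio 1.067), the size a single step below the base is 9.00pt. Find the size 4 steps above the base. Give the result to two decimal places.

12.45pt

The gap is 4 − (-1) = 5 steps, so the factor is 1.067^5.
9.00 × 1.067⁵ = 9.00 × 1.38300 ≈ 12.447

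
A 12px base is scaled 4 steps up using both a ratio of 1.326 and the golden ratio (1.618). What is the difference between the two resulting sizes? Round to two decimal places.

45.14px

At 1.326: 12.0 × 1.326⁴ = 37.0984px
Golden ratio: 12.0 × 1.618⁴ = 82.2423px
Difference: 82.2423 − 37.0984 = 45.1439px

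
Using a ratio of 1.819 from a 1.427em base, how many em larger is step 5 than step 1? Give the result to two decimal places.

Step 1: 1.427 × 1.819 = 2.5957em
Step 5: 1.427 × 1.819⁵ = 28.4176em
Difference: 28.4176 − 2.5957 = 25.8219em

25.82em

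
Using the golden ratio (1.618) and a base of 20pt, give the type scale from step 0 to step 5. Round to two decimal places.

Step 0: 20pt
Step 1: 20.0 × 1.618 = 32.36
Step 2: 20.0 × 1.618² = 52.36
Step 3: 20.0 × 1.618³ = 84.72
Step 4: 20.0 × 1.618⁴ = 137.07
Step 5: 20.0 × 1.618⁵ = 221.78

20.00pt, 32.36pt, 52.36pt, 84.72pt, 137.07pt, 221.78pt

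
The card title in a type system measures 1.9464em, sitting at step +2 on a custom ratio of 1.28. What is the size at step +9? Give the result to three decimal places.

10.957em

The gap is 9 − (2) = 7 steps, so the factor is 1.28^7.
1.9464 × 1.28⁷ = 1.9464 × 5.62950 ≈ 10.957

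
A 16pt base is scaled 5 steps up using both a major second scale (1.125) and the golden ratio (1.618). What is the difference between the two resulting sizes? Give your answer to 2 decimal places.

148.59pt

Major second: 16.0 × 1.125⁵ = 28.8325pt
Golden ratio: 16.0 × 1.618⁵ = 177.4241pt
Difference: 177.4241 − 28.8325 = 148.5916pt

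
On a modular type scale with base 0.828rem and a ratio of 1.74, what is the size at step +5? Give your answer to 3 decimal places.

0.828 × 1.74⁵ = 0.828 × 15.94947 ≈ 13.206

13.206rem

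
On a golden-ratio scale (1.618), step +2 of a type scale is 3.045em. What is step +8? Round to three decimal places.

Moving from step +2 to step +8 is 6 steps up, so multiply by r⁶.
3.045 × 1.618⁶ = 3.045 × 17.94201 ≈ 54.633

54.633em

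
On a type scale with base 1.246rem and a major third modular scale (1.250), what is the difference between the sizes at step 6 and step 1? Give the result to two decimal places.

3.20rem

Step 1: 1.246 × 1.250 = 1.5575rem
Step 6: 1.246 × 1.250⁶ = 4.7531rem
Difference: 4.7531 − 1.5575 = 3.1956rem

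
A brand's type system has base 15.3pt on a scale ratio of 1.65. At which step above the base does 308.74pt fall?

6

1.65ⁿ = 308.74 / 15.3 = 20.1791
n = ln(20.1791) / ln(1.65) = 3.0046 / 0.5008 ≈ 6.00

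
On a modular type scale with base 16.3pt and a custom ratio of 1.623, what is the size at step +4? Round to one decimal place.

113.1pt

Each step on a modular scale multiplies by the ratio, so the size n steps from the base is base × ratioⁿ.
16.3 × 1.623⁴ = 16.3 × 6.93864 ≈ 113.10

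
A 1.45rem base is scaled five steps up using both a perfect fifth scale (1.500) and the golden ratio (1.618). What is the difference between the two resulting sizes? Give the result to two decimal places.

Perfect fifth: 1.45 × 1.500⁵ = 11.0109rem
Golden ratio: 1.45 × 1.618⁵ = 16.0791rem
Difference: 16.0791 − 11.0109 = 5.0682rem

5.07rem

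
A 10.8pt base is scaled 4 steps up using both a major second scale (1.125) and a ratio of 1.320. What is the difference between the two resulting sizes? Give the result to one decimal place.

15.5pt

Major second: 10.8 × 1.125⁴ = 17.300pt
At 1.320: 10.8 × 1.320⁴ = 32.788pt
Difference: 32.788 − 17.300 = 15.488pt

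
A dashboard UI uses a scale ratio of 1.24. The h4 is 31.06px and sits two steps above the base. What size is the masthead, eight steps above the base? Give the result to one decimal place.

31.06 × 1.24⁶ = 31.06 × 3.63522 ≈ 112.910

112.9px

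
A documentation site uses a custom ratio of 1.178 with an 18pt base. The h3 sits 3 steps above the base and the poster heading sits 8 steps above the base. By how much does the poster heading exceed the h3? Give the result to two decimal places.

Step 3: 18.0 × 1.178³ = 29.4245pt
Step 8: 18.0 × 1.178⁸ = 66.7475pt
Difference: 66.7475 − 29.4245 = 37.3230pt

37.32pt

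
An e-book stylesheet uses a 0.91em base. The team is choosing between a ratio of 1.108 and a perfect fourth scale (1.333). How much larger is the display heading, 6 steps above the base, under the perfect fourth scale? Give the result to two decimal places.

3.42em

At 1.108: 0.91 × 1.108⁶ = 1.6838em
Perfect fourth: 0.91 × 1.333⁶ = 5.1053em
Difference: 5.1053 − 1.6838 = 3.4215em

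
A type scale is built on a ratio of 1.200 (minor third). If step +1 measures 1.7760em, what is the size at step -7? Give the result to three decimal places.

1.7760 ÷ 1.200⁸ = 1.7760 ÷ 4.29982 ≈ 0.413

0.413em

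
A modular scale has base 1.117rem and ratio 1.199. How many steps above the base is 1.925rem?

3

1.199ⁿ = 1.925 / 1.117 = 1.7234
n = ln(1.7234) / ln(1.199) = 0.5443 / 0.1815 ≈ 3.00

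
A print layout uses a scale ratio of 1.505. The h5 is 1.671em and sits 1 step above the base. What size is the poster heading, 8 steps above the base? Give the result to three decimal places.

29.223em

1.671 × 1.505⁷ = 1.671 × 17.48862 ≈ 29.223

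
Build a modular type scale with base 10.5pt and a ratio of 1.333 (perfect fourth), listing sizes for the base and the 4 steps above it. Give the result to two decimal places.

10.50pt, 14.00pt, 18.66pt, 24.87pt, 33.15pt

Step 0: 10.5pt
Step 1: 10.5 × 1.333 = 14.00
Step 2: 10.5 × 1.333² = 18.66
Step 3: 10.5 × 1.333³ = 24.87
Step 4: 10.5 × 1.333⁴ = 33.15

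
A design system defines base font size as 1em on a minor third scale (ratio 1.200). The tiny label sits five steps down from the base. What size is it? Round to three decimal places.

0.402em

1.0 ÷ 1.200⁵ = 1.0 ÷ 2.48832 ≈ 0.402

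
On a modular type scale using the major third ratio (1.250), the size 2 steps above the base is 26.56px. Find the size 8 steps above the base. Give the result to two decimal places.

101.32px

26.56 × 1.250⁶ = 26.56 × 3.81470 ≈ 101.318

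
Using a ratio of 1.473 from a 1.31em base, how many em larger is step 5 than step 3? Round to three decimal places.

4.897em

Step 3: 1.31 × 1.473³ = 4.18677em
Step 5: 1.31 × 1.473⁵ = 9.08417em
Difference: 9.08417 − 4.18677 = 4.89740em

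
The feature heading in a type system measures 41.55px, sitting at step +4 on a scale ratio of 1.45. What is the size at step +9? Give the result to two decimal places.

Moving from step +4 to step +9 is 5 steps up, so multiply by r⁵.
41.55 × 1.45⁵ = 41.55 × 6.40973 ≈ 266.324

266.32px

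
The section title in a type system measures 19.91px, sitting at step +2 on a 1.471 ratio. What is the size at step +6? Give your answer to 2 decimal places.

19.91 × 1.471⁴ = 19.91 × 4.68221 ≈ 93.223

93.22px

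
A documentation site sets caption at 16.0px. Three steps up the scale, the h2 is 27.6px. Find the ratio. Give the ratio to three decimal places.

1.199

r³ = 27.6 / 16.0, so r = (27.6/16.0)^(1/3).
r = 1.7250^(1/3) ≈ 1.1993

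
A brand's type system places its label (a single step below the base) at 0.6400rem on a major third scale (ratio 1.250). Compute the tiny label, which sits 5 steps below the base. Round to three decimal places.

0.6400 ÷ 1.250⁴ = 0.6400 ÷ 2.44141 ≈ 0.262

0.262rem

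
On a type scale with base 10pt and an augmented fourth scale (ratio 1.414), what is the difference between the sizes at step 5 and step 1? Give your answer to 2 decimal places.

42.39pt

Step 1: 10.0 × 1.414 = 14.1400pt
Step 5: 10.0 × 1.414⁵ = 56.5258pt
Difference: 56.5258 − 14.1400 = 42.3858pt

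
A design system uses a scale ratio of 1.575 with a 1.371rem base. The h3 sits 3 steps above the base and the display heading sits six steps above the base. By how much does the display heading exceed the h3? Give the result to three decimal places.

15.571rem

Step 3: 1.371 × 1.575³ = 5.35648rem
Step 6: 1.371 × 1.575⁶ = 20.92767rem
Difference: 20.92767 − 5.35648 = 15.57119rem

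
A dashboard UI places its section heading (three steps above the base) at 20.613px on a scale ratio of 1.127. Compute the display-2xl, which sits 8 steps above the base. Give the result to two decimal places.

37.48px

Moving from step +3 to step +8 is 5 steps up, so multiply by r⁵.
20.613 × 1.127⁵ = 20.613 × 1.81811 ≈ 37.477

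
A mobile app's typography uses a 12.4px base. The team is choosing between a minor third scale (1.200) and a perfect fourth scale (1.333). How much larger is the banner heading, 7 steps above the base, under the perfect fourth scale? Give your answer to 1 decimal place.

Minor third: 12.4 × 1.200⁷ = 44.431px
Perfect fourth: 12.4 × 1.333⁷ = 92.733px
Difference: 92.733 − 44.431 = 48.302px

48.3px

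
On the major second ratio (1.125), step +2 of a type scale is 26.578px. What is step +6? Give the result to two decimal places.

42.57px

Moving from step +2 to step +6 is 4 steps up, so multiply by r⁴.
26.578 × 1.125⁴ = 26.578 × 1.60181 ≈ 42.573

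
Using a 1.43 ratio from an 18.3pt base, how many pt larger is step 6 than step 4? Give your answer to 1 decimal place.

80.0pt

Step 4: 18.3 × 1.43⁴ = 76.524pt
Step 6: 18.3 × 1.43⁶ = 156.483pt
Difference: 156.483 − 76.524 = 79.959pt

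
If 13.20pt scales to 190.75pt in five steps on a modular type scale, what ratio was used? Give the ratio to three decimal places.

1.706

The ratio satisfies 13.20 × r⁵ = 190.75, so r = (190.75 / 13.20)^(1/5).
r = 14.4508^(1/5) ≈ 1.7060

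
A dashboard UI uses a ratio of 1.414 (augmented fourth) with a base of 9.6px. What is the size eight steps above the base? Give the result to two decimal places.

9.6 × 1.414⁸ = 9.6 × 15.98068 ≈ 153.41

153.41px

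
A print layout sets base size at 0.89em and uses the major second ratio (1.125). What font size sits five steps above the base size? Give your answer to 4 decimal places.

1.6038em

0.89 × 1.125⁵ = 0.89 × 1.80203 ≈ 1.6038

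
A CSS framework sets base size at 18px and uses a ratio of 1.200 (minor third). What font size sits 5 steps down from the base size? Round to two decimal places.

A modular type scale is a geometric sequence: sizeₙ = base × rⁿ.
18.0 ÷ 1.200⁵ = 18.0 ÷ 2.48832 ≈ 7.23

7.23px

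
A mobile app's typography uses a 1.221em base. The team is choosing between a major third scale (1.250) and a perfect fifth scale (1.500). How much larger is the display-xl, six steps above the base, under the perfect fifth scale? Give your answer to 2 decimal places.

Major third: 1.221 × 1.250⁶ = 4.6577em
Perfect fifth: 1.221 × 1.500⁶ = 13.9080em
Difference: 13.9080 − 4.6577 = 9.2503em

9.25em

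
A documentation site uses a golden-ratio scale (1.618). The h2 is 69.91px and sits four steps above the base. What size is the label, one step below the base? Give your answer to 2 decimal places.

Moving from step +4 to step -1 is 5 steps down, so divide by r⁵.
69.91 ÷ 1.618⁵ = 69.91 ÷ 11.08901 ≈ 6.304

6.30px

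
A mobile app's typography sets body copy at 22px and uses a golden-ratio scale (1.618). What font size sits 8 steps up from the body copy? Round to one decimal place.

1033.4px

22.0 × 1.618⁸ = 22.0 × 46.97082 ≈ 1033.36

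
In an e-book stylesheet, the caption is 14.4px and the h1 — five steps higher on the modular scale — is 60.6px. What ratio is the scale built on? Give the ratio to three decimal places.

1.333

The ratio satisfies 14.4 × r⁵ = 60.6, so r = (60.6 / 14.4)^(1/5).
r = 4.2083^(1/5) ≈ 1.3330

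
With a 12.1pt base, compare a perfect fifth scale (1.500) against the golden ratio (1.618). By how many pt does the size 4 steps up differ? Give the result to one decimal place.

21.7pt

Perfect fifth: 12.1 × 1.500⁴ = 61.256pt
Golden ratio: 12.1 × 1.618⁴ = 82.928pt
Difference: 82.928 − 61.256 = 21.672pt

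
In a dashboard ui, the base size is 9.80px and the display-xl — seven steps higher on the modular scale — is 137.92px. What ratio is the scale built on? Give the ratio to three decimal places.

1.459

The ratio satisfies 9.80 × r⁷ = 137.92, so r = (137.92 / 9.80)^(1/7).
r = 14.0735^(1/7) ≈ 1.4590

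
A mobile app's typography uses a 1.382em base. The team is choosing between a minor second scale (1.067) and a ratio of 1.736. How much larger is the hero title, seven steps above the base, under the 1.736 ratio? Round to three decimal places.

63.492em

Minor second: 1.382 × 1.067⁷ = 2.17600em
At 1.736: 1.382 × 1.736⁷ = 65.66835em
Difference: 65.66835 − 2.17600 = 63.49235em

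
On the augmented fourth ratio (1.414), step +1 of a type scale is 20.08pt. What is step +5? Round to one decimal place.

80.3pt

The gap is 5 − (1) = 4 steps, so the factor is 1.414^4.
20.08 × 1.414⁴ = 20.08 × 3.99758 ≈ 80.271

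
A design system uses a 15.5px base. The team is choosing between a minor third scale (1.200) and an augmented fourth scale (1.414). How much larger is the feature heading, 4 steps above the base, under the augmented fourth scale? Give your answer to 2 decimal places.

Minor third: 15.5 × 1.200⁴ = 32.1408px
Augmented fourth: 15.5 × 1.414⁴ = 61.9626px
Difference: 61.9626 − 32.1408 = 29.8218px

29.82px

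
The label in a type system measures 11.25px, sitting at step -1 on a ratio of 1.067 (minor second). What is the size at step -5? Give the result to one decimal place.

8.7px

11.25 ÷ 1.067⁴ = 11.25 ÷ 1.29616 ≈ 8.680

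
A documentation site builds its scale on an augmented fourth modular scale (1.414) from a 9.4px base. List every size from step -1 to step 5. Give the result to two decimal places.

6.65px, 9.40px, 13.29px, 18.79px, 26.58px, 37.58px, 53.13px

Step -1: 9.4 ÷ 1.414 = 6.65
Step 0: 9.4px
Step 1: 9.4 × 1.414 = 13.29
Step 2: 9.4 × 1.414² = 18.79
Step 3: 9.4 × 1.414³ = 26.58
Step 4: 9.4 × 1.414⁴ = 37.58
Step 5: 9.4 × 1.414⁵ = 53.13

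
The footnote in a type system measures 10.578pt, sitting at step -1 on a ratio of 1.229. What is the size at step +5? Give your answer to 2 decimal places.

10.578 × 1.229⁶ = 10.578 × 3.44597 ≈ 36.451

36.45pt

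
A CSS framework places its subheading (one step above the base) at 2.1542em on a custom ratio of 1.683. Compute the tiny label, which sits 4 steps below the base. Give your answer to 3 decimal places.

0.160em

The gap is -4 − (1) = -5 steps, so the factor is 1.683^-5.
2.1542 ÷ 1.683⁵ = 2.1542 ÷ 13.50270 ≈ 0.160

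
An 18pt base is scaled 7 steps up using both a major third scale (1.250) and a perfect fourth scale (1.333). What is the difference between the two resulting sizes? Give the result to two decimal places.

48.78pt

Major third: 18.0 × 1.250⁷ = 85.8307pt
Perfect fourth: 18.0 × 1.333⁷ = 134.6119pt
Difference: 134.6119 − 85.8307 = 48.7812pt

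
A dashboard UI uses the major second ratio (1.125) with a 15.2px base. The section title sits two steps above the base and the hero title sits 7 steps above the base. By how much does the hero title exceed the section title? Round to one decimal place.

Step 2: 15.2 × 1.125² = 19.238px
Step 7: 15.2 × 1.125⁷ = 34.667px
Difference: 34.667 − 19.238 = 15.429px

15.4px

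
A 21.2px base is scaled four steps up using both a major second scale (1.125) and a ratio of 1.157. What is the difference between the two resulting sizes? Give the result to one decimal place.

4.0px

Major second: 21.2 × 1.125⁴ = 33.958px
At 1.157: 21.2 × 1.157⁴ = 37.990px
Difference: 37.990 − 33.958 = 4.032px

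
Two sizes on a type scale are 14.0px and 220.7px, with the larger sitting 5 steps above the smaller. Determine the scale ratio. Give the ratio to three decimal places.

1.736

r⁵ = 220.7 / 14.0, so r = (220.7/14.0)^(1/5).
r = 15.7643^(1/5) ≈ 1.7359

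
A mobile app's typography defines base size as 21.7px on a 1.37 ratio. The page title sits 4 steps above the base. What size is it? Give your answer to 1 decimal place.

A modular type scale is a geometric sequence: sizeₙ = base × rⁿ.
21.7 × 1.37⁴ = 21.7 × 3.52275 ≈ 76.44

76.4px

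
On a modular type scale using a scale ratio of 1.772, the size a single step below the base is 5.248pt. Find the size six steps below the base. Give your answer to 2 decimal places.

Moving from step -1 to step -6 is 5 steps down, so divide by r⁵.
5.248 ÷ 1.772⁵ = 5.248 ÷ 17.47103 ≈ 0.300

0.30pt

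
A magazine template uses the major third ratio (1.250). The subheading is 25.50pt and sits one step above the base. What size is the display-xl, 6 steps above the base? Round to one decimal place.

The gap is 6 − (1) = 5 steps, so the factor is 1.250^5.
25.50 × 1.250⁵ = 25.50 × 3.05176 ≈ 77.820

77.8pt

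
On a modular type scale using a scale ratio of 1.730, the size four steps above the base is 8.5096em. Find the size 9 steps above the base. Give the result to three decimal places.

131.868em

The gap is 9 − (4) = 5 steps, so the factor is 1.730^5.
8.5096 × 1.730⁵ = 8.5096 × 15.49639 ≈ 131.868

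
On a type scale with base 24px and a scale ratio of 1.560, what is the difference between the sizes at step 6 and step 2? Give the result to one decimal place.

Step 2: 24.0 × 1.560² = 58.406px
Step 6: 24.0 × 1.560⁶ = 345.907px
Difference: 345.907 − 58.406 = 287.501px

287.5px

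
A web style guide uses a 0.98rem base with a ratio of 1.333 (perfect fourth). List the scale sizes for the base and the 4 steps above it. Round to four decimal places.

Step 0: 0.98rem
Step 1: 0.98 × 1.333 = 1.3063
Step 2: 0.98 × 1.333² = 1.7414
Step 3: 0.98 × 1.333³ = 2.3212
Step 4: 0.98 × 1.333⁴ = 3.0942

0.9800rem, 1.3063rem, 1.7414rem, 2.3212rem, 3.0942rem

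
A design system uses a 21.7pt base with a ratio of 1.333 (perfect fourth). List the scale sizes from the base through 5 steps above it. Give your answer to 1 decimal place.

21.7pt, 28.9pt, 38.6pt, 51.4pt, 68.5pt, 91.3pt

Step 0: 21.7pt
Step 1: 21.7 × 1.333 = 28.9
Step 2: 21.7 × 1.333² = 38.6
Step 3: 21.7 × 1.333³ = 51.4
Step 4: 21.7 × 1.333⁴ = 68.5
Step 5: 21.7 × 1.333⁵ = 91.3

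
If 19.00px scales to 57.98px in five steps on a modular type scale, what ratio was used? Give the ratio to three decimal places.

1.250

r⁵ = 57.98 / 19.00, so r = (57.98/19.00)^(1/5).
r = 3.0516^(1/5) ≈ 1.2500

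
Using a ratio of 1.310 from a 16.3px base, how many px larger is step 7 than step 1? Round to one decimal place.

Step 1: 16.3 × 1.310 = 21.353px
Step 7: 16.3 × 1.310⁷ = 107.916px
Difference: 107.916 − 21.353 = 86.563px

86.6px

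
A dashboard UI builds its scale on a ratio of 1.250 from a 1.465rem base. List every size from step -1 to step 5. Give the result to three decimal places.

1.172rem, 1.465rem, 1.831rem, 2.289rem, 2.861rem, 3.577rem, 4.471rem

Step -1: 1.465 ÷ 1.250 = 1.172
Step 0: 1.465rem
Step 1: 1.465 × 1.250 = 1.831
Step 2: 1.465 × 1.250² = 2.289
Step 3: 1.465 × 1.250³ = 2.861
Step 4: 1.465 × 1.250⁴ = 3.577
Step 5: 1.465 × 1.250⁵ = 4.471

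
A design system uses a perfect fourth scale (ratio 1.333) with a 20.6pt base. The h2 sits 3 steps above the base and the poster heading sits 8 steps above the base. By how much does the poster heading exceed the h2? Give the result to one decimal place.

156.6pt

Step 3: 20.6 × 1.333³ = 48.793pt
Step 8: 20.6 × 1.333⁸ = 205.356pt
Difference: 205.356 − 48.793 = 156.563pt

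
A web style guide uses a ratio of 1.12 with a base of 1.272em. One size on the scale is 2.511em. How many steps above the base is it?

6

1.12ⁿ = 2.511 / 1.272 = 1.9741
n = ln(1.9741) / ln(1.12) = 0.6801 / 0.1133 ≈ 6.00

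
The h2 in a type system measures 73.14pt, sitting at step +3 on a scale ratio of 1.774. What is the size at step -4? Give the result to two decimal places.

1.32pt

Moving from step +3 to step -4 is 7 steps down, so divide by r⁷.
73.14 ÷ 1.774⁷ = 73.14 ÷ 55.29366 ≈ 1.323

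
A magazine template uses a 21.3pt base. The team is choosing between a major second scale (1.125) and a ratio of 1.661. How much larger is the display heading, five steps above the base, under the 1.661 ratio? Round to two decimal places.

230.91pt

Major second: 21.3 × 1.125⁵ = 38.3833pt
At 1.661: 21.3 × 1.661⁵ = 269.2947pt
Difference: 269.2947 − 38.3833 = 230.9114pt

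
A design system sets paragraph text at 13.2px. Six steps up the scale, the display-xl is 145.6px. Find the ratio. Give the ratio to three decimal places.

The ratio satisfies 13.2 × r⁶ = 145.6, so r = (145.6 / 13.2)^(1/6).
r = 11.0303^(1/6) ≈ 1.4920

1.492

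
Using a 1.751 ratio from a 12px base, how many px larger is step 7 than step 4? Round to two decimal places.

492.79px

Step 4: 12.0 × 1.751⁴ = 112.8043px
Step 7: 12.0 × 1.751⁷ = 605.5978px
Difference: 605.5978 − 112.8043 = 492.7935px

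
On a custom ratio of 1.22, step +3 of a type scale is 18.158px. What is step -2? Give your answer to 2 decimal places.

18.158 ÷ 1.22⁵ = 18.158 ÷ 2.70271 ≈ 6.718

6.72px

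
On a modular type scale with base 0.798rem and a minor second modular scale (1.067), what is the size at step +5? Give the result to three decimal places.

0.798 × 1.067⁵ = 0.798 × 1.38300 ≈ 1.104

1.104rem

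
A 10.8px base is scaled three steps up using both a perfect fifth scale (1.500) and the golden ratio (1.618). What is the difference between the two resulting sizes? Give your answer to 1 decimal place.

9.3px

Perfect fifth: 10.8 × 1.500³ = 36.450px
Golden ratio: 10.8 × 1.618³ = 45.747px
Difference: 45.747 − 36.450 = 9.297px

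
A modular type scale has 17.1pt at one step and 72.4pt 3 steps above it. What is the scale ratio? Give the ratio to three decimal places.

r³ = 72.4 / 17.1, so r = (72.4/17.1)^(1/3).
r = 4.2339^(1/3) ≈ 1.6178

1.618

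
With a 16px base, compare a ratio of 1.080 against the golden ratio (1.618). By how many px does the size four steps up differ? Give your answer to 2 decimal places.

At 1.080: 16.0 × 1.080⁴ = 21.7678px
Golden ratio: 16.0 × 1.618⁴ = 109.6564px
Difference: 109.6564 − 21.7678 = 87.8886px

87.89px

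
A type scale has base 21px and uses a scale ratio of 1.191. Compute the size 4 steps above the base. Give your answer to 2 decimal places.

21.0 × 1.191⁴ = 21.0 × 2.01209 ≈ 42.25

42.25px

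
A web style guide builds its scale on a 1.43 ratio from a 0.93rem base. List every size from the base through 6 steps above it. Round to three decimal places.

0.930rem, 1.330rem, 1.902rem, 2.720rem, 3.889rem, 5.561rem, 7.952rem

Step 0: 0.93rem
Step 1: 0.93 × 1.43 = 1.330
Step 2: 0.93 × 1.43² = 1.902
Step 3: 0.93 × 1.43³ = 2.720
Step 4: 0.93 × 1.43⁴ = 3.889
Step 5: 0.93 × 1.43⁵ = 5.561
Step 6: 0.93 × 1.43⁶ = 7.952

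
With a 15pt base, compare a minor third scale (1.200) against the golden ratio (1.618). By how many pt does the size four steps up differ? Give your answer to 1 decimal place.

71.7pt

Minor third: 15.0 × 1.200⁴ = 31.104pt
Golden ratio: 15.0 × 1.618⁴ = 102.803pt
Difference: 102.803 − 31.104 = 71.699pt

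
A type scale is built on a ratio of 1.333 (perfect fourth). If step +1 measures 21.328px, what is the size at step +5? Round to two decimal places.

67.34px

21.328 × 1.333⁴ = 21.328 × 3.15733 ≈ 67.340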